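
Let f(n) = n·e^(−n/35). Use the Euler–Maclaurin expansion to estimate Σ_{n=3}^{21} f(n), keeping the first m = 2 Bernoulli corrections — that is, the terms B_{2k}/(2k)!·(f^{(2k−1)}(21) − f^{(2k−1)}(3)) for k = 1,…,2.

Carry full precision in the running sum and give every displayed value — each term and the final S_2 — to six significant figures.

S_2 ≈ 152.166

∫_3^21 x·e^(−x/35) dx evaluates to 145.078.
½[f(3) + f(21)] = ½[2.75357 + 11.5250] = 7.13931.
Integral + boundary = 152.218.
Order-1 term: 1/12 · (0.219525 − 0.839183) = -0.0516382.
After k=1: 152.166.
Order-2 term: −1/720 · (0.00107522 − 0.00218359) = 1.53940e-06.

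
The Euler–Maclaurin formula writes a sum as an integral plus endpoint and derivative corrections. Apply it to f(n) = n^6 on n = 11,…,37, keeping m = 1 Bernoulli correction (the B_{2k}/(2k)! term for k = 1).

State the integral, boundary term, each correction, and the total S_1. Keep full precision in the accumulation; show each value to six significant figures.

The integral term ∫_11^37 x^6 dx = 1.35589e+10.
½[f(11) + f(37)] = ½[1.77156e+06 + 2.56573e+09] = 1.28375e+09.
Integral + boundary = 1.48427e+10.
Order-1 term: 1/12 · (4.16064e+08 − 966306) = 3.45915e+07.

S_1 ≈ 1.48773e+10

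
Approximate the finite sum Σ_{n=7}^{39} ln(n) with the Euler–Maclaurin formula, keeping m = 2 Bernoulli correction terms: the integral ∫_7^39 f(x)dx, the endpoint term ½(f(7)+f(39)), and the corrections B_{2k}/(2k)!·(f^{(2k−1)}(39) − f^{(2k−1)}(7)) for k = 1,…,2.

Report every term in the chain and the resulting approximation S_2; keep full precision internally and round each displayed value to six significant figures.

∫_7^39 ln(x) dx evaluates to 97.2575.
Boundary: ½(f(7) + f(39)) = ½(1.94591 + 3.66356) = 2.80474.
Running total after boundary: 100.062.
k=1: B_{2}/(2)! × [f^{(1)}(39) − f^{(1)}(7)] = 1/12 × (0.0256410 − 0.142857) = -0.00976801.
Running total after k=1: 100.053.
k=2: B_{4}/(4)! × [f^{(3)}(39) − f^{(3)}(7)] = −1/720 × (3.37160e-05 − 0.00583090) = 8.05165e-06.

S_2 ≈ 100.053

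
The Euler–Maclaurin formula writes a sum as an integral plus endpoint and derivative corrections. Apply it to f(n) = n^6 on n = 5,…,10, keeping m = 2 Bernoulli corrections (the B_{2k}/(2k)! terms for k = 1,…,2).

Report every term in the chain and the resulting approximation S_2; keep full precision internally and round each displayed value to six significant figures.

Integral: ∫_5^10 x^6 dx = 1.41741e+06.
½[f(5) + f(10)] = ½[15625.0 + 1.00000e+06] = 507812.
Running total after boundary: 1.92522e+06.
Order-1 term: 1/12 · (600000 − 18750.0) = 48437.5.
After k=1: 1.97366e+06.
Order-2 term: −1/720 · (120000 − 15000.0) = -145.833.

S_2 ≈ 1.97351e+06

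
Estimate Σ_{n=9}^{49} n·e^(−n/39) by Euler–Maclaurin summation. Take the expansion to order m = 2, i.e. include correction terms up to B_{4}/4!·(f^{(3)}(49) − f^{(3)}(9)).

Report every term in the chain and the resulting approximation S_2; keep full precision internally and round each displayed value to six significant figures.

S_2 ≈ 519.712

∫_9^49 x·e^(−x/39) dx evaluates to 509.222.
Endpoint term: (f(9) + f(49))/2 = (7.14530 + 13.9490)/2 = 10.5472.
Running total after boundary: 519.769.
Order-1 term: 1/12 · (-0.0729934 − 0.610710) = -0.0569753.
Partial sum through k=1: 519.712.
Order-2 term: −1/720 · (0.000326335 − 0.00144547) = 1.55435e-06.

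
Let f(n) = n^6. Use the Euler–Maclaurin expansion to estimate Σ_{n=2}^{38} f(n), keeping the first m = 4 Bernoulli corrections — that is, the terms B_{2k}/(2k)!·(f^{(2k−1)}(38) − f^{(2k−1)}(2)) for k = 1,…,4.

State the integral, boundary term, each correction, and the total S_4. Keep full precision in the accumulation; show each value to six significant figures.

S_4 ≈ 1.78902e+10

∫_2^38 x^6 dx evaluates to 1.63451e+10.
Boundary: ½(f(2) + f(38)) = ½(64.0000 + 3.01094e+09) = 1.50547e+09.
So far: 1.78506e+10.
k=1: B_{2}/(2)! × [f^{(1)}(38) − f^{(1)}(2)] = 1/12 × (4.75411e+08 − 192.000) = 3.96176e+07.
After k=1: 1.78902e+10.
k=2: B_{4}/(4)! × [f^{(3)}(38) − f^{(3)}(2)] = −1/720 × (6.58464e+06 − 960.000) = -9144.00.
After k=2: 1.78902e+10.
k=3: B_{6}/(6)! × [f^{(5)}(38) − f^{(5)}(2)] = 1/30240 × (27360.0 − 1440.00) = 0.857143.
After k=3: 1.78902e+10.
k=4: B_{8}/(8)! × [f^{(7)}(38) − f^{(7)}(2)] = −1/1209600 × (0.00000 − 0.00000) = 0.00000.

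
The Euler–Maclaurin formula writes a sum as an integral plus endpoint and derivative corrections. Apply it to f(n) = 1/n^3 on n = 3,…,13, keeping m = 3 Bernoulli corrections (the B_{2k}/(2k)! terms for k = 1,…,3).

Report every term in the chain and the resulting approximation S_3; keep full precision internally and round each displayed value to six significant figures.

Integral: ∫_3^13 1/x^3 dx = 0.0525970.
Boundary: ½(f(3) + f(13)) = ½(0.0370370 + 0.000455166) = 0.0187461.
Integral + boundary = 0.0713431.
k=1: B_{2}/(2)! × [f^{(1)}(13) − f^{(1)}(3)] = 1/12 × (-0.000105038 − (-0.0370370)) = 0.00307767.
Running total after k=1: 0.0744207.
k=2: B_{4}/(4)! × [f^{(3)}(13) − f^{(3)}(3)] = −1/720 × (-1.24306e-05 − (-0.0823045)) = -0.000114295.
Running total after k=2: 0.0743064.
k=3: B_{6}/(6)! × [f^{(5)}(13) − f^{(5)}(3)] = 1/30240 × (-3.08925e-06 − (-0.384088)) = 1.27012e-05.

S_3 ≈ 0.0743192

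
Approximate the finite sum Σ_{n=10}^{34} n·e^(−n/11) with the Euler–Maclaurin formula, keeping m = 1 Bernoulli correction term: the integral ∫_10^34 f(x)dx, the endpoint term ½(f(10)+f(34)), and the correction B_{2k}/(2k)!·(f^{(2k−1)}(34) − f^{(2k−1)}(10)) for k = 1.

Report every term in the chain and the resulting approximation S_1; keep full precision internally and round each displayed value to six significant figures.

S_1 ≈ 73.3410

Integral: ∫_10^34 x·e^(−x/11) dx = 70.5647.
Endpoint term: (f(10) + f(34))/2 = (4.02890 + 1.54566)/2 = 2.78728.
Running total after boundary: 73.3519.
Correction k=1: B_{2}/2! · (f^{(1)}(34) − f^{(1)}(10)) = 1/12 · (-0.0950540 − 0.0366264) = -0.0109734.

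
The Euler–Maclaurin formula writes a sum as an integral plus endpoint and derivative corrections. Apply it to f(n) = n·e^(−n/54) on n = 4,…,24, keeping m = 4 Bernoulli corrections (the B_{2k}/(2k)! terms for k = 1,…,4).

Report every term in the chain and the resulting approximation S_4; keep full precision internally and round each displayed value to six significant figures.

S_4 ≈ 217.242

The integral term ∫_4^24 x·e^(−x/54) dx = 207.733.
½[f(4) + f(24)] = ½[3.71441 + 15.3883] = 9.55137.
So far: 217.284.
k=1: B_{2}/(2)! × [f^{(1)}(24) − f^{(1)}(4)] = 1/12 × (0.356211 − 0.859818) = -0.0419672.
Running total after k=1: 217.242.
k=2: B_{4}/(4)! × [f^{(3)}(24) − f^{(3)}(4)] = −1/720 × (0.000561925 − 0.000931764) = 5.13666e-07.
Running total after k=2: 217.242.
k=3: B_{6}/(6)! × [f^{(5)}(24) − f^{(5)}(4)] = 1/30240 × (3.43516e-07 − 5.37951e-07) = -6.42975e-12.
Running total after k=3: 217.242.
k=4: B_{8}/(8)! × [f^{(7)}(24) − f^{(7)}(4)] = −1/1209600 × (1.69522e-10 − 2.59385e-10) = 7.42914e-17.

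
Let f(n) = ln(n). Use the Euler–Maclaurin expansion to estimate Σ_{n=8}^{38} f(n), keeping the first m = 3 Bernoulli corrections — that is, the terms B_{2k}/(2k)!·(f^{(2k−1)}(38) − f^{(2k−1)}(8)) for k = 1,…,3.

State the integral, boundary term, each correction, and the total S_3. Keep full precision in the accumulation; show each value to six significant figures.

S_3 ≈ 94.4430

Integral: ∫_8^38 ln(x) dx = 91.5927.
½[f(8) + f(38)] = ½[2.07944 + 3.63759] = 2.85851.
Running total after boundary: 94.4513.
k=1: B_{2}/(2)! × [f^{(1)}(38) − f^{(1)}(8)] = 1/12 × (0.0263158 − 0.125000) = -0.00822368.
Running total after k=1: 94.4430.
k=2: B_{4}/(4)! × [f^{(3)}(38) − f^{(3)}(8)] = −1/720 × (3.64485e-05 − 0.00390625) = 5.37472e-06.
Running total after k=2: 94.4430.
k=3: B_{6}/(6)! × [f^{(5)}(38) − f^{(5)}(8)] = 1/30240 × (3.02896e-07 − 0.000732422) = -2.42103e-08.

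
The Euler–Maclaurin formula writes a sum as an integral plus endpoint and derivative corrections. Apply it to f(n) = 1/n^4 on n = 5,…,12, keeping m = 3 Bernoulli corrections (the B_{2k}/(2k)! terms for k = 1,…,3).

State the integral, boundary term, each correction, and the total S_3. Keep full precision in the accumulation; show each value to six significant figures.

S_3 ≈ 0.00340119

Integral: ∫_5^12 1/x^4 dx = 0.00247377.
½[f(5) + f(12)] = ½[0.00160000 + 4.82253e-05] = 0.000824113.
Integral + boundary = 0.00329788.
k=1: B_{2}/(2)! × [f^{(1)}(12) − f^{(1)}(5)] = 1/12 × (-1.60751e-05 − (-0.00128000)) = 0.000105327.
After k=1: 0.00340321.
k=2: B_{4}/(4)! × [f^{(3)}(12) − f^{(3)}(5)] = −1/720 × (-3.34898e-06 − (-0.00153600)) = -2.12868e-06.
After k=2: 0.00340108.
k=3: B_{6}/(6)! × [f^{(5)}(12) − f^{(5)}(5)] = 1/30240 × (-1.30238e-06 − (-0.00344064)) = 1.13735e-07.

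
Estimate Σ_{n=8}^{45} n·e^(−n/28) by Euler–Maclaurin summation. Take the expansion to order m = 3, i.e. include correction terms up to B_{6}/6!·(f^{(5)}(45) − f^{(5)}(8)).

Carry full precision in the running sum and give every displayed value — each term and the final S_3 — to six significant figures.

S_3 ≈ 355.211

Integral: ∫_8^45 x·e^(−x/28) dx = 347.750.
½[f(8) + f(45)] = ½[6.01182 + 9.02068] = 7.51625.
Running total after boundary: 355.266.
Order-1 term: 1/12 · (-0.121708 − 0.536769) = -0.0548731.
After k=1: 355.211.
Order-2 term: −1/720 · (0.000356137 − 0.00260169) = 3.11882e-06.
After k=2: 355.211.
Order-3 term: 1/30240 · (1.10652e-06 − 5.76368e-06) = -1.54006e-10.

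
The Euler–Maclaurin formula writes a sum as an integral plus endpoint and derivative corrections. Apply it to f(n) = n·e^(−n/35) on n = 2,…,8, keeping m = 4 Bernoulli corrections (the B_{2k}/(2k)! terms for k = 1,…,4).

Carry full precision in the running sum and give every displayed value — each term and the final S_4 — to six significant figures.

∫_2^8 x·e^(−x/35) dx evaluates to 25.5920.
½[f(2) + f(8)] = ½[1.88892 + 6.36536] = 4.12714.
So far: 29.7192.
k=1: B_{2}/(2)! × [f^{(1)}(8) − f^{(1)}(2)] = 1/12 × (0.613802 − 0.890490) = -0.0230573.
After k=1: 29.6961.
k=2: B_{4}/(4)! × [f^{(3)}(8) − f^{(3)}(2)] = −1/720 × (0.00180012 − 0.00226890) = 6.51097e-07.
After k=2: 29.6961.
k=3: B_{6}/(6)! × [f^{(5)}(8) − f^{(5)}(2)] = 1/30240 × (2.52993e-06 − 3.11092e-06) = -1.92126e-11.
After k=3: 29.6961.
k=4: B_{8}/(8)! × [f^{(7)}(8) − f^{(7)}(2)] = −1/1209600 × (2.93093e-09 − 3.56708e-09) = 5.25924e-16.

S_4 ≈ 29.6961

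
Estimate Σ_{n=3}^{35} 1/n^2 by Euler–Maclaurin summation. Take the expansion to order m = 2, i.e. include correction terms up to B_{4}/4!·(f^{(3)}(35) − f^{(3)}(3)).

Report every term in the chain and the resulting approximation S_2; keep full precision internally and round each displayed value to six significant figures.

The integral term ∫_3^35 1/x^2 dx = 0.304762.
Boundary: ½(f(3) + f(35)) = ½(0.111111 + 0.000816327) = 0.0559637.
Running total after boundary: 0.360726.
k=1: B_{2}/(2)! × [f^{(1)}(35) − f^{(1)}(3)] = 1/12 × (-4.66472e-05 − (-0.0740741)) = 0.00616895.
Partial sum through k=1: 0.366895.
k=2: B_{4}/(4)! × [f^{(3)}(35) − f^{(3)}(3)] = −1/720 × (-4.56952e-07 − (-0.0987654)) = -0.000137174.

S_2 ≈ 0.366757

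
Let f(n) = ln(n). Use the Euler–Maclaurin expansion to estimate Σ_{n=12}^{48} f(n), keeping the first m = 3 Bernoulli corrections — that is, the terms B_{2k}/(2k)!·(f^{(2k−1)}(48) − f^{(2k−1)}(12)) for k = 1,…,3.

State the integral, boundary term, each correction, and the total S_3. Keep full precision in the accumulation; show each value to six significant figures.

S_3 ≈ 123.172

∫_12^48 ln(x) dx evaluates to 119.999.
Boundary: ½(f(12) + f(48)) = ½(2.48491 + 3.87120) = 3.17805.
So far: 123.177.
k=1: B_{2}/(2)! × [f^{(1)}(48) − f^{(1)}(12)] = 1/12 × (0.0208333 − 0.0833333) = -0.00520833.
Partial sum through k=1: 123.172.
k=2: B_{4}/(4)! × [f^{(3)}(48) − f^{(3)}(12)] = −1/720 × (1.80845e-05 − 0.00115741) = 1.58239e-06.
Partial sum through k=2: 123.172.
k=3: B_{6}/(6)! × [f^{(5)}(48) − f^{(5)}(12)] = 1/30240 × (9.41901e-08 − 9.64506e-05) = -3.18639e-09.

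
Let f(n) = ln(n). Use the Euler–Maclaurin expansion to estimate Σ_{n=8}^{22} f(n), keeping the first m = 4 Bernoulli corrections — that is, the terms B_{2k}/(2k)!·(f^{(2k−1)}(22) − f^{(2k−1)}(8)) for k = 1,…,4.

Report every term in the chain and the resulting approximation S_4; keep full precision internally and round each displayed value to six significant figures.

The integral term ∫_8^22 ln(x) dx = 37.3674.
Boundary: ½(f(8) + f(22)) = ½(2.07944 + 3.09104) = 2.58524.
So far: 39.9526.
Order-1 term: 1/12 · (0.0454545 − 0.125000) = -0.00662879.
After k=1: 39.9460.
Order-2 term: −1/720 · (0.000187829 − 0.00390625) = 5.16447e-06.
After k=2: 39.9460.
Order-3 term: 1/30240 · (4.65691e-06 − 0.000732422) = -2.40663e-08.
After k=3: 39.9460.
Order-4 term: −1/1209600 · (2.88651e-07 − 0.000343323) = 2.83593e-10.

S_4 ≈ 39.9460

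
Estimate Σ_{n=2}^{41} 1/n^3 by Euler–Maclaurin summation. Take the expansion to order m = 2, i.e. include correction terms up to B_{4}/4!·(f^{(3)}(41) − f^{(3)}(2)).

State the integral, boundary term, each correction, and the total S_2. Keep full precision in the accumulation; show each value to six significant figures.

S_2 ≈ 0.201533

Integral: ∫_2^41 1/x^3 dx = 0.124703.
Boundary: ½(f(2) + f(41)) = ½(0.125000 + 1.45094e-05) = 0.0625073.
Running total after boundary: 0.187210.
Order-1 term: 1/12 · (-1.06166e-06 − (-0.187500)) = 0.0156249.
Partial sum through k=1: 0.202835.
Order-2 term: −1/720 · (-1.26313e-08 − (-0.937500)) = -0.00130208.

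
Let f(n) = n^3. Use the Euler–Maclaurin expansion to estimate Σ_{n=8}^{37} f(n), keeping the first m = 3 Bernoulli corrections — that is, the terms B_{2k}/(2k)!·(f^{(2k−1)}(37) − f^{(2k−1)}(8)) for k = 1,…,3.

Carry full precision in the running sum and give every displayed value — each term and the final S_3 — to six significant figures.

The integral term ∫_8^37 x^3 dx = 467516.
Endpoint term: (f(8) + f(37))/2 = (512.000 + 50653.0)/2 = 25582.5.
Running total after boundary: 493099.
Order-1 term: 1/12 · (4107.00 − 192.000) = 326.250.
Partial sum through k=1: 493425.
Order-2 term: −1/720 · (6.00000 − 6.00000) = 0.00000.
Partial sum through k=2: 493425.
Order-3 term: 1/30240 · (0.00000 − 0.00000) = 0.00000.

S_3 ≈ 493425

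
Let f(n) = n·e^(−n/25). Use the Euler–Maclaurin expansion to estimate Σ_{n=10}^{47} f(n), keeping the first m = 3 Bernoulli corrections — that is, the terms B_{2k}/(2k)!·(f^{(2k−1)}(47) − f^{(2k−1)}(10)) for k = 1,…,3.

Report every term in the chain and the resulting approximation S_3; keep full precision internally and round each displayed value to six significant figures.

Integral: ∫_10^47 x·e^(−x/25) dx = 311.868.
Boundary: ½(f(10) + f(47)) = ½(6.70320 + 7.17173) = 6.93747.
Running total after boundary: 318.805.
Correction k=1: B_{2}/2! · (f^{(1)}(47) − f^{(1)}(10)) = 1/12 · (-0.134279 − 0.402192) = -0.0447059.
Partial sum through k=1: 318.761.
Correction k=2: B_{4}/4! · (f^{(3)}(47) − f^{(3)}(10)) = −1/720 · (0.000273441 − 0.00278853) = 3.49318e-06.
Partial sum through k=2: 318.761.
Correction k=3: B_{6}/6! · (f^{(5)}(47) − f^{(5)}(10)) = 1/30240 · (1.21877e-06 − 7.89369e-06) = -2.20732e-10.

S_3 ≈ 318.761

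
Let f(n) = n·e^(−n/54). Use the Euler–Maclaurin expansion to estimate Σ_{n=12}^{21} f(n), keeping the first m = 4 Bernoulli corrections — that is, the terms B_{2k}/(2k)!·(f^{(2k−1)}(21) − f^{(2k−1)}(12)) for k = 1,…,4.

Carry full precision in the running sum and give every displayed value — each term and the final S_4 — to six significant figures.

S_4 ≈ 120.603

∫_12^21 x·e^(−x/54) dx evaluates to 108.699.
Boundary: ½(f(12) + f(21)) = ½(9.60885 + 14.2340) = 11.9214.
Integral + boundary = 120.621.
Correction k=1: B_{2}/2! · (f^{(1)}(21) − f^{(1)}(12)) = 1/12 · (0.414217 − 0.622796) = -0.0173816.
Partial sum through k=1: 120.603.
Correction k=2: B_{4}/4! · (f^{(3)}(21) − f^{(3)}(12)) = −1/720 · (0.000606940 − 0.000762781) = 2.16447e-07.
Partial sum through k=2: 120.603.
Correction k=3: B_{6}/6! · (f^{(5)}(21) − f^{(5)}(12)) = 1/30240 · (3.67568e-07 − 4.49926e-07) = -2.72346e-12.
Partial sum through k=3: 120.603.
Correction k=4: B_{8}/8! · (f^{(7)}(21) − f^{(7)}(12)) = −1/1209600 · (1.80726e-10 − 2.18884e-10) = 3.15467e-17.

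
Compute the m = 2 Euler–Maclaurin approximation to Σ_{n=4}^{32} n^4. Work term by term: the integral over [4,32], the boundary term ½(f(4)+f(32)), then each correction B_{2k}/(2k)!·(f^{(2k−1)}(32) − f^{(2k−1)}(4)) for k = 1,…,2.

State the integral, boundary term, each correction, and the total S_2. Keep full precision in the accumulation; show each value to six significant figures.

Integral: ∫_4^32 x^4 dx = 6.71068e+06.
Endpoint term: (f(4) + f(32))/2 = (256.000 + 1.04858e+06)/2 = 524416.
So far: 7.23510e+06.
Order-1 term: 1/12 · (131072 − 256.000) = 10901.3.
Partial sum through k=1: 7.24600e+06.
Order-2 term: −1/720 · (768.000 − 96.0000) = -0.933333.

S_2 ≈ 7.24600e+06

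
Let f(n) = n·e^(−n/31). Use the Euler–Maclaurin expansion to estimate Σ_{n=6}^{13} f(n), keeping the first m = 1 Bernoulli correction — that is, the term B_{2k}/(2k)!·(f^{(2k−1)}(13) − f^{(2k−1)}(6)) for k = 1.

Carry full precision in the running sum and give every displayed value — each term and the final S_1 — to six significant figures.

The integral term ∫_6^13 x·e^(−x/31) dx = 48.3721.
Endpoint term: (f(6) + f(13))/2 = (4.94418 + 8.54712)/2 = 6.74565.
So far: 55.1178.
k=1: B_{2}/(2)! × [f^{(1)}(13) − f^{(1)}(6)] = 1/12 × (0.381757 − 0.664540) = -0.0235653.

S_1 ≈ 55.0942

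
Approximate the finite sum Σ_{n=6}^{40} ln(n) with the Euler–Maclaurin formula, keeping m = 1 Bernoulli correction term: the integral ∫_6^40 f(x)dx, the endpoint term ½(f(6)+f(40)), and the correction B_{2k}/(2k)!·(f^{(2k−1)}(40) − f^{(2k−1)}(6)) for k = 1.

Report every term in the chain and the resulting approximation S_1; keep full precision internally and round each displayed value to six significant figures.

The integral term ∫_6^40 ln(x) dx = 102.805.
½[f(6) + f(40)] = ½[1.79176 + 3.68888] = 2.74032.
So far: 105.545.
k=1: B_{2}/(2)! × [f^{(1)}(40) − f^{(1)}(6)] = 1/12 × (0.0250000 − 0.166667) = -0.0118056.

S_1 ≈ 105.533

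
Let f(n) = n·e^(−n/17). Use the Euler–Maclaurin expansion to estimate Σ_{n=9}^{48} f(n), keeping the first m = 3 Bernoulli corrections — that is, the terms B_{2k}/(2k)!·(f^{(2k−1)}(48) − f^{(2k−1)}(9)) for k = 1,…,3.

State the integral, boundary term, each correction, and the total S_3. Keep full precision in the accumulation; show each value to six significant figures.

The integral term ∫_9^48 x·e^(−x/17) dx = 194.684.
½[f(9) + f(48)] = ½[5.30056 + 2.85101] = 4.07578.
Integral + boundary = 198.760.
Order-1 term: 1/12 · (-0.108310 − 0.277154) = -0.0321220.
Running total after k=1: 198.728.
Order-2 term: −1/720 · (3.62686e-05 − 0.00503480) = 6.94240e-06.
Running total after k=2: 198.728.
Order-3 term: 1/30240 · (1.54780e-06 − 3.15245e-05) = -9.91294e-10.

S_3 ≈ 198.728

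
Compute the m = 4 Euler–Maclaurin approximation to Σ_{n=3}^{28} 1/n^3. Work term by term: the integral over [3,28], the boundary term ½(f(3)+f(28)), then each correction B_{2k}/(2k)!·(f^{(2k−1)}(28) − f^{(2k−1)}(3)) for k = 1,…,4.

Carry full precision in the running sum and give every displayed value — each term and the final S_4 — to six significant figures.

The integral term ∫_3^28 1/x^3 dx = 0.0549178.
½[f(3) + f(28)] = ½[0.0370370 + 4.55539e-05] = 0.0185413.
Running total after boundary: 0.0734591.
Correction k=1: B_{2}/2! · (f^{(1)}(28) − f^{(1)}(3)) = 1/12 · (-4.88078e-06 − (-0.0370370)) = 0.00308601.
Partial sum through k=1: 0.0765451.
Correction k=2: B_{4}/4! · (f^{(3)}(28) − f^{(3)}(3)) = −1/720 · (-1.24510e-07 − (-0.0823045)) = -0.000114312.
Partial sum through k=2: 0.0764308.
Correction k=3: B_{6}/6! · (f^{(5)}(28) − f^{(5)}(3)) = 1/30240 · (-6.67016e-09 − (-0.384088)) = 1.27013e-05.
Partial sum through k=3: 0.0764435.
Correction k=4: B_{8}/8! · (f^{(7)}(28) − f^{(7)}(3)) = −1/1209600 · (-6.12566e-10 − (-3.07270)) = -2.54026e-06.

S_4 ≈ 0.0764410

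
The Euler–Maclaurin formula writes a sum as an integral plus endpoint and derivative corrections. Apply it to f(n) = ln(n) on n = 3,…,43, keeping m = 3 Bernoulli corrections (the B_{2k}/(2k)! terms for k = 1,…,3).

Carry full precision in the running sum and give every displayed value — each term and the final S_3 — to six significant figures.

∫_3^43 ln(x) dx evaluates to 118.436.
Endpoint term: (f(3) + f(43))/2 = (1.09861 + 3.76120)/2 = 2.42991.
Running total after boundary: 120.866.
k=1: B_{2}/(2)! × [f^{(1)}(43) − f^{(1)}(3)] = 1/12 × (0.0232558 − 0.333333) = -0.0258398.
Partial sum through k=1: 120.840.
k=2: B_{4}/(4)! × [f^{(3)}(43) − f^{(3)}(3)] = −1/720 × (2.51550e-05 − 0.0740741) = 0.000102846.
Partial sum through k=2: 120.840.
k=3: B_{6}/(6)! × [f^{(5)}(43) − f^{(5)}(3)] = 1/30240 × (1.63256e-07 − 0.0987654) = -3.26605e-06.

S_3 ≈ 120.840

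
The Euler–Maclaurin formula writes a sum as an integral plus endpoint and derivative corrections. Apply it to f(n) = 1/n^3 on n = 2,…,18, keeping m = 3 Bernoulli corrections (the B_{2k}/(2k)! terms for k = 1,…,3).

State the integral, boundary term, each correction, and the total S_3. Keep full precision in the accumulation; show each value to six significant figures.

The integral term ∫_2^18 1/x^3 dx = 0.123457.
Endpoint term: (f(2) + f(18))/2 = (0.125000 + 0.000171468)/2 = 0.0625857.
So far: 0.186043.
Correction k=1: B_{2}/2! · (f^{(1)}(18) − f^{(1)}(2)) = 1/12 · (-2.85780e-05 − (-0.187500)) = 0.0156226.
Partial sum through k=1: 0.201665.
Correction k=2: B_{4}/4! · (f^{(3)}(18) − f^{(3)}(2)) = −1/720 · (-1.76407e-06 − (-0.937500)) = -0.00130208.
Partial sum through k=2: 0.200363.
Correction k=3: B_{6}/6! · (f^{(5)}(18) − f^{(5)}(2)) = 1/30240 · (-2.28676e-07 − (-9.84375)) = 0.000325521.

S_3 ≈ 0.200689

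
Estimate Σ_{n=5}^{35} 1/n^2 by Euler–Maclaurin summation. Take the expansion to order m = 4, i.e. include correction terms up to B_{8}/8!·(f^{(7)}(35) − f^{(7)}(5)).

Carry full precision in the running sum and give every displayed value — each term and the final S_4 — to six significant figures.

The integral term ∫_5^35 1/x^2 dx = 0.171429.
½[f(5) + f(35)] = ½[0.0400000 + 0.000816327] = 0.0204082.
So far: 0.191837.
Order-1 term: 1/12 · (-4.66472e-05 − (-0.0160000)) = 0.00132945.
Running total after k=1: 0.193166.
Order-2 term: −1/720 · (-4.56952e-07 − (-0.00768000)) = -1.06660e-05.
Running total after k=2: 0.193156.
Order-3 term: 1/30240 · (-1.11907e-08 − (-0.00921600)) = 3.04762e-07.
Running total after k=3: 0.193156.
Order-4 term: −1/1209600 · (-5.11574e-10 − (-0.0206438)) = -1.70667e-08.

S_4 ≈ 0.193156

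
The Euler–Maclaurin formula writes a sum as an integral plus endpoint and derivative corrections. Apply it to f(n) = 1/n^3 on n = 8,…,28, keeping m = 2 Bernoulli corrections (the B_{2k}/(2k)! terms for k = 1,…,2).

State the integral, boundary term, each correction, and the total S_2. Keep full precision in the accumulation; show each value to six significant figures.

Integral: ∫_8^28 1/x^3 dx = 0.00717474.
Endpoint term: (f(8) + f(28))/2 = (0.00195312 + 4.55539e-05)/2 = 0.000999339.
Running total after boundary: 0.00817408.
Correction k=1: B_{2}/2! · (f^{(1)}(28) − f^{(1)}(8)) = 1/12 · (-4.88078e-06 − (-0.000732422)) = 6.06284e-05.
Running total after k=1: 0.00823471.
Correction k=2: B_{4}/4! · (f^{(3)}(28) − f^{(3)}(8)) = −1/720 · (-1.24510e-07 − (-0.000228882)) = -3.17719e-07.

S_2 ≈ 0.00823440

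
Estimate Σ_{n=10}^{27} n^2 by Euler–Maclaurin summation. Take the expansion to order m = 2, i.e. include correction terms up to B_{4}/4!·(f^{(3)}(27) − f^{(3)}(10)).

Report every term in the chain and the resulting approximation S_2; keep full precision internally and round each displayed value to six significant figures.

S_2 ≈ 6645.00

Integral: ∫_10^27 x^2 dx = 6227.67.
Endpoint term: (f(10) + f(27))/2 = (100.000 + 729.000)/2 = 414.500.
So far: 6642.17.
Correction k=1: B_{2}/2! · (f^{(1)}(27) − f^{(1)}(10)) = 1/12 · (54.0000 − 20.0000) = 2.83333.
After k=1: 6645.00.
Correction k=2: B_{4}/4! · (f^{(3)}(27) − f^{(3)}(10)) = −1/720 · (0.00000 − 0.00000) = 0.00000.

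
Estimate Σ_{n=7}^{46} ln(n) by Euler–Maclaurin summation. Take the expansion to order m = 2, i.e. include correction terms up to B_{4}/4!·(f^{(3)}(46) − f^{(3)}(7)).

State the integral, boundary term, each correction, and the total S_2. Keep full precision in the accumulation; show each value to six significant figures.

S_2 ≈ 126.373

∫_7^46 ln(x) dx evaluates to 123.496.
Boundary: ½(f(7) + f(46)) = ½(1.94591 + 3.82864) = 2.88728.
Integral + boundary = 126.383.
Order-1 term: 1/12 · (0.0217391 − 0.142857) = -0.0100932.
After k=1: 126.373.
Order-2 term: −1/720 · (2.05474e-05 − 0.00583090) = 8.06994e-06.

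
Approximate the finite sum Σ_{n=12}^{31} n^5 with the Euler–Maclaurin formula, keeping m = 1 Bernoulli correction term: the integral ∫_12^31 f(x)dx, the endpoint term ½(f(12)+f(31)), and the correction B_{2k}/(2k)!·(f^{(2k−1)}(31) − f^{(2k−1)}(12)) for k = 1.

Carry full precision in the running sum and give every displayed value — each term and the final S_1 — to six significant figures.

The integral term ∫_12^31 x^5 dx = 1.47420e+08.
½[f(12) + f(31)] = ½[248832 + 2.86292e+07] = 1.44390e+07.
So far: 1.61859e+08.
Correction k=1: B_{2}/2! · (f^{(1)}(31) − f^{(1)}(12)) = 1/12 · (4.61760e+06 − 103680) = 376160.

S_1 ≈ 1.62235e+08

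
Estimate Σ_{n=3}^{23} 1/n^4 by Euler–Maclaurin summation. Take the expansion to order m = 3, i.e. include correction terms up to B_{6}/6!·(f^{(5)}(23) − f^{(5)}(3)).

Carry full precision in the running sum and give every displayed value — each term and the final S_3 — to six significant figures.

S_3 ≈ 0.0197997

∫_3^23 1/x^4 dx evaluates to 0.0123183.
Boundary: ½(f(3) + f(23)) = ½(0.0123457 + 3.57346e-06) = 0.00617463.
Integral + boundary = 0.0184929.
k=1: B_{2}/(2)! × [f^{(1)}(23) − f^{(1)}(3)] = 1/12 × (-6.21471e-07 − (-0.0164609)) = 0.00137169.
Running total after k=1: 0.0198646.
k=2: B_{4}/(4)! × [f^{(3)}(23) − f^{(3)}(3)] = −1/720 × (-3.52441e-08 − (-0.0548697)) = -7.62078e-05.
Running total after k=2: 0.0197884.
k=3: B_{6}/(6)! × [f^{(5)}(23) − f^{(5)}(3)] = 1/30240 × (-3.73094e-09 − (-0.341411)) = 1.12901e-05.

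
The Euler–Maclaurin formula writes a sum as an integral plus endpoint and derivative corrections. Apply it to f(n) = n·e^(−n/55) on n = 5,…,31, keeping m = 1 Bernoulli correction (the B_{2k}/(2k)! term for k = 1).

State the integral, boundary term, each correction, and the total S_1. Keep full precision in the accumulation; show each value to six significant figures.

S_1 ≈ 332.276

Integral: ∫_5^31 x·e^(−x/55) dx = 321.220.
Boundary: ½(f(5) + f(31)) = ½(4.56550 + 17.6432) = 11.1044.
Integral + boundary = 332.325.
Order-1 term: 1/12 · (0.248350 − 0.830092) = -0.0484785.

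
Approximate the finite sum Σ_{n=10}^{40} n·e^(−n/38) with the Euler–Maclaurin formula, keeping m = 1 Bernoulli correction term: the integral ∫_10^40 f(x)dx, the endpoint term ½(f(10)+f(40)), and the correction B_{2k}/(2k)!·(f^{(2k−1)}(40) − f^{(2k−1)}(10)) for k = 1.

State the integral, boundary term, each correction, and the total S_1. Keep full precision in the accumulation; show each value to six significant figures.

S_1 ≈ 378.249

The integral term ∫_10^40 x·e^(−x/38) dx = 367.474.
Endpoint term: (f(10) + f(40))/2 = (7.68621 + 13.9607)/2 = 10.8235.
Running total after boundary: 378.298.
Correction k=1: B_{2}/2! · (f^{(1)}(40) − f^{(1)}(10)) = 1/12 · (-0.0183694 − 0.566352) = -0.0487268.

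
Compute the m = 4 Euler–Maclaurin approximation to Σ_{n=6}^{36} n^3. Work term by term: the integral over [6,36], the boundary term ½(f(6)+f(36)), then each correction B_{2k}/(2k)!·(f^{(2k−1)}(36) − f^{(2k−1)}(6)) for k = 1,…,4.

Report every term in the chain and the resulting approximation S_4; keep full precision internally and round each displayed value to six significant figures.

Integral: ∫_6^36 x^3 dx = 419580.
Endpoint term: (f(6) + f(36))/2 = (216.000 + 46656.0)/2 = 23436.0.
Integral + boundary = 443016.
k=1: B_{2}/(2)! × [f^{(1)}(36) − f^{(1)}(6)] = 1/12 × (3888.00 − 108.000) = 315.000.
After k=1: 443331.
k=2: B_{4}/(4)! × [f^{(3)}(36) − f^{(3)}(6)] = −1/720 × (6.00000 − 6.00000) = 0.00000.
After k=2: 443331.
k=3: B_{6}/(6)! × [f^{(5)}(36) − f^{(5)}(6)] = 1/30240 × (0.00000 − 0.00000) = 0.00000.
After k=3: 443331.
k=4: B_{8}/(8)! × [f^{(7)}(36) − f^{(7)}(6)] = −1/1209600 × (0.00000 − 0.00000) = 0.00000.

S_4 ≈ 443331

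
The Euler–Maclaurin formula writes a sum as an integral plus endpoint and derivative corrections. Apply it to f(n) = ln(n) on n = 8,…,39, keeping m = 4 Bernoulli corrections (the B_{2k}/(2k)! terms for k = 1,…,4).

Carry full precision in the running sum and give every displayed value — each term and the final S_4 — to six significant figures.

∫_8^39 ln(x) dx evaluates to 95.2434.
½[f(8) + f(39)] = ½[2.07944 + 3.66356] = 2.87150.
Integral + boundary = 98.1149.
k=1: B_{2}/(2)! × [f^{(1)}(39) − f^{(1)}(8)] = 1/12 × (0.0256410 − 0.125000) = -0.00827991.
Running total after k=1: 98.1066.
k=2: B_{4}/(4)! × [f^{(3)}(39) − f^{(3)}(8)] = −1/720 × (3.37160e-05 − 0.00390625) = 5.37852e-06.
Running total after k=2: 98.1066.
k=3: B_{6}/(6)! × [f^{(5)}(39) − f^{(5)}(8)] = 1/30240 × (2.66004e-07 − 0.000732422) = -2.42115e-08.
Running total after k=3: 98.1066.
k=4: B_{8}/(8)! × [f^{(7)}(39) − f^{(7)}(8)] = −1/1209600 × (5.24663e-09 − 0.000343323) = 2.83827e-10.

S_4 ≈ 98.1066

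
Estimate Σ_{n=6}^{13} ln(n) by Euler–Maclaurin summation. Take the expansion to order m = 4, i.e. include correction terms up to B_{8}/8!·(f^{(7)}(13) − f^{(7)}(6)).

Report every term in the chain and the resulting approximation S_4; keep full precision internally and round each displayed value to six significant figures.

The integral term ∫_6^13 ln(x) dx = 15.5938.
Boundary: ½(f(6) + f(13)) = ½(1.79176 + 2.56495) = 2.17835.
Integral + boundary = 17.7721.
Correction k=1: B_{2}/2! · (f^{(1)}(13) − f^{(1)}(6)) = 1/12 · (0.0769231 − 0.166667) = -0.00747863.
After k=1: 17.7647.
Correction k=2: B_{4}/4! · (f^{(3)}(13) − f^{(3)}(6)) = −1/720 · (0.000910332 − 0.00925926) = 1.15957e-05.
After k=2: 17.7647.
Correction k=3: B_{6}/6! · (f^{(5)}(13) − f^{(5)}(6)) = 1/30240 · (6.46390e-05 − 0.00308642) = -9.99266e-08.
After k=3: 17.7647.
Correction k=4: B_{8}/8! · (f^{(7)}(13) − f^{(7)}(6)) = −1/1209600 · (1.14744e-05 − 0.00257202) = 2.11685e-09.

S_4 ≈ 17.7647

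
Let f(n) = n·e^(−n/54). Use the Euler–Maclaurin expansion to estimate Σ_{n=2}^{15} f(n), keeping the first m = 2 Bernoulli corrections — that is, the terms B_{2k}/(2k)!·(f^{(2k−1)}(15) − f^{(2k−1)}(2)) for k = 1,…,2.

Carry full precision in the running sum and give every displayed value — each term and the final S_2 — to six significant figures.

∫_2^15 x·e^(−x/54) dx evaluates to 91.7336.
Endpoint term: (f(2) + f(15))/2 = (1.92728 + 11.3620)/2 = 6.64463.
So far: 98.3783.
Correction k=1: B_{2}/2! · (f^{(1)}(15) − f^{(1)}(2)) = 1/12 · (0.547058 − 0.927950) = -0.0317410.
After k=1: 98.3465.
Correction k=2: B_{4}/4! · (f^{(3)}(15) − f^{(3)}(2)) = −1/720 · (0.000707129 − 0.000979160) = 3.77821e-07.

S_2 ≈ 98.3465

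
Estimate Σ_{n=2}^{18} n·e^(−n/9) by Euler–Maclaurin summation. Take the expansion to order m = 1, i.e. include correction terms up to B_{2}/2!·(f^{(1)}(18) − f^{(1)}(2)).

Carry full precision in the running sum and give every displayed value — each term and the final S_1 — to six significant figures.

S_1 ≈ 48.3421

The integral term ∫_2^18 x·e^(−x/9) dx = 46.3865.
½[f(2) + f(18)] = ½[1.60147 + 2.43604] = 2.01875.
So far: 48.4053.
Correction k=1: B_{2}/2! · (f^{(1)}(18) − f^{(1)}(2)) = 1/12 · (-0.135335 − 0.622796) = -0.0631776.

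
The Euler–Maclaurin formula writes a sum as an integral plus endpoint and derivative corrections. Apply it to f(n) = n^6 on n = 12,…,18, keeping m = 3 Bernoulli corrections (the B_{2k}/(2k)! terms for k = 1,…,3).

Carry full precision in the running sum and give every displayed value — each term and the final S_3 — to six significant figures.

S_3 ≈ 1.01660e+08

The integral term ∫_12^18 x^6 dx = 8.23412e+07.
Boundary: ½(f(12) + f(18)) = ½(2.98598e+06 + 3.40122e+07) = 1.84991e+07.
So far: 1.00840e+08.
Order-1 term: 1/12 · (1.13374e+07 − 1.49299e+06) = 820368.
After k=1: 1.01661e+08.
Order-2 term: −1/720 · (699840 − 207360) = -684.000.
After k=2: 1.01660e+08.
Order-3 term: 1/30240 · (12960.0 − 8640.00) = 0.142857.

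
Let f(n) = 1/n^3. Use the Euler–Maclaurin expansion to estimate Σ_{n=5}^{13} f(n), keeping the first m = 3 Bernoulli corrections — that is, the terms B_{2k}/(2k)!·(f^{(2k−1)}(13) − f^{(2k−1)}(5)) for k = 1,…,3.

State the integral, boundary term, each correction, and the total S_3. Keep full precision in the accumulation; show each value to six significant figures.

Integral: ∫_5^13 1/x^3 dx = 0.0170414.
Boundary: ½(f(5) + f(13)) = ½(0.00800000 + 0.000455166) = 0.00422758.
Running total after boundary: 0.0212690.
k=1: B_{2}/(2)! × [f^{(1)}(13) − f^{(1)}(5)] = 1/12 × (-0.000105038 − (-0.00480000)) = 0.000391247.
Running total after k=1: 0.0216602.
k=2: B_{4}/(4)! × [f^{(3)}(13) − f^{(3)}(5)] = −1/720 × (-1.24306e-05 − (-0.00384000)) = -5.31607e-06.
Running total after k=2: 0.0216549.
k=3: B_{6}/(6)! × [f^{(5)}(13) − f^{(5)}(5)] = 1/30240 × (-3.08925e-06 − (-0.00645120)) = 2.13231e-07.

S_3 ≈ 0.0216551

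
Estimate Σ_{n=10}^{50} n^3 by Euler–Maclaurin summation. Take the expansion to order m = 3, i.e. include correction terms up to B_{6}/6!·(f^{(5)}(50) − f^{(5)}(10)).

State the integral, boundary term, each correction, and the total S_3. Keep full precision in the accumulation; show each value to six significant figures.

S_3 ≈ 1.62360e+06

The integral term ∫_10^50 x^3 dx = 1.56000e+06.
Endpoint term: (f(10) + f(50))/2 = (1000.00 + 125000)/2 = 63000.0.
Integral + boundary = 1.62300e+06.
Correction k=1: B_{2}/2! · (f^{(1)}(50) − f^{(1)}(10)) = 1/12 · (7500.00 − 300.000) = 600.000.
Partial sum through k=1: 1.62360e+06.
Correction k=2: B_{4}/4! · (f^{(3)}(50) − f^{(3)}(10)) = −1/720 · (6.00000 − 6.00000) = 0.00000.
Partial sum through k=2: 1.62360e+06.
Correction k=3: B_{6}/6! · (f^{(5)}(50) − f^{(5)}(10)) = 1/30240 · (0.00000 − 0.00000) = 0.00000.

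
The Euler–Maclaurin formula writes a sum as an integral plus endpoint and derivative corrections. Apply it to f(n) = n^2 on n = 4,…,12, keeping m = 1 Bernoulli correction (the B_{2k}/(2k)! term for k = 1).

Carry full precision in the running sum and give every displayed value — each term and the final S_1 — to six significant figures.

The integral term ∫_4^12 x^2 dx = 554.667.
½[f(4) + f(12)] = ½[16.0000 + 144.000] = 80.0000.
Running total after boundary: 634.667.
Correction k=1: B_{2}/2! · (f^{(1)}(12) − f^{(1)}(4)) = 1/12 · (24.0000 − 8.00000) = 1.33333.

S_1 ≈ 636.000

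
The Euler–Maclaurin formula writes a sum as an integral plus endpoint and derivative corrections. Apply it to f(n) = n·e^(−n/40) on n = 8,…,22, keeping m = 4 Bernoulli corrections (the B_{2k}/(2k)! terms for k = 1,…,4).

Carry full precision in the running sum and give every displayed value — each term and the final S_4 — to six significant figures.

Integral: ∫_8^22 x·e^(−x/40) dx = 141.128.
Boundary: ½(f(8) + f(22)) = ½(6.54985 + 12.6929) = 9.62137.
Running total after boundary: 150.749.
Correction k=1: B_{2}/2! · (f^{(1)}(22) − f^{(1)}(8)) = 1/12 · (0.259627 − 0.654985) = -0.0329464.
Running total after k=1: 150.716.
Correction k=2: B_{4}/4! · (f^{(3)}(22) − f^{(3)}(8)) = −1/720 · (0.000883454 − 0.00143278) = 7.62951e-07.
Running total after k=2: 150.716.
Correction k=3: B_{6}/6! · (f^{(5)}(22) − f^{(5)}(8)) = 1/30240 · (1.00290e-06 − 1.53512e-06) = -1.75998e-11.
Running total after k=3: 150.716.
Correction k=4: B_{8}/8! · (f^{(7)}(22) − f^{(7)}(8)) = −1/1209600 · (9.08527e-10 − 1.35922e-09) = 3.72598e-16.

S_4 ≈ 150.716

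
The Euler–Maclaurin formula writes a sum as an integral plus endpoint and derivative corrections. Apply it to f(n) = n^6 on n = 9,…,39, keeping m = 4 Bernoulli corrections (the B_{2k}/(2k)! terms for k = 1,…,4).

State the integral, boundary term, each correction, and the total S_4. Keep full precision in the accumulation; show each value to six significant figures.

S_4 ≈ 2.14085e+10

The integral term ∫_9^39 x^6 dx = 1.96037e+10.
½[f(9) + f(39)] = ½[531441 + 3.51874e+09] = 1.75964e+09.
So far: 2.13634e+10.
k=1: B_{2}/(2)! × [f^{(1)}(39) − f^{(1)}(9)] = 1/12 × (5.41345e+08 − 354294) = 4.50826e+07.
After k=1: 2.14085e+10.
k=2: B_{4}/(4)! × [f^{(3)}(39) − f^{(3)}(9)] = −1/720 × (7.11828e+06 − 87480.0) = -9765.00.
After k=2: 2.14085e+10.
k=3: B_{6}/(6)! × [f^{(5)}(39) − f^{(5)}(9)] = 1/30240 × (28080.0 − 6480.00) = 0.714286.
After k=3: 2.14085e+10.
k=4: B_{8}/(8)! × [f^{(7)}(39) − f^{(7)}(9)] = −1/1209600 × (0.00000 − 0.00000) = 0.00000.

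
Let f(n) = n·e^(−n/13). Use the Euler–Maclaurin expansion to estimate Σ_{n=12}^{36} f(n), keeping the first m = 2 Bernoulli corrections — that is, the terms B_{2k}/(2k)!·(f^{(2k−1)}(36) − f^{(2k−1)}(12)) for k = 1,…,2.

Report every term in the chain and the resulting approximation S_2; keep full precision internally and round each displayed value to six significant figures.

S_2 ≈ 92.6751

Integral: ∫_12^36 x·e^(−x/13) dx = 89.1744.
Boundary: ½(f(12) + f(36)) = ½(4.76754 + 2.25757) = 3.51255.
So far: 92.6869.
k=1: B_{2}/(2)! × [f^{(1)}(36) − f^{(1)}(12)] = 1/12 × (-0.110949 − 0.0305611) = -0.0117925.
After k=1: 92.6751.
k=2: B_{4}/(4)! × [f^{(3)}(36) − f^{(3)}(12)] = −1/720 × (8.56307e-05 − 0.00488255) = 6.66238e-06.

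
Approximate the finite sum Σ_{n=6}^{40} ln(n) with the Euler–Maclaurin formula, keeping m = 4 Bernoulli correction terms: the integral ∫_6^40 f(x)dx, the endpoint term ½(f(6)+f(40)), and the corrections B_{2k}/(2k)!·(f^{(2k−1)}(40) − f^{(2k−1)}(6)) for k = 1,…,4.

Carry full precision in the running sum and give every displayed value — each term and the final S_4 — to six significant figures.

The integral term ∫_6^40 ln(x) dx = 102.805.
Endpoint term: (f(6) + f(40))/2 = (1.79176 + 3.68888)/2 = 2.74032.
Integral + boundary = 105.545.
Correction k=1: B_{2}/2! · (f^{(1)}(40) − f^{(1)}(6)) = 1/12 · (0.0250000 − 0.166667) = -0.0118056.
Running total after k=1: 105.533.
Correction k=2: B_{4}/4! · (f^{(3)}(40) − f^{(3)}(6)) = −1/720 · (3.12500e-05 − 0.00925926) = 1.28167e-05.
Running total after k=2: 105.533.
Correction k=3: B_{6}/6! · (f^{(5)}(40) − f^{(5)}(6)) = 1/30240 · (2.34375e-07 − 0.00308642) = -1.02056e-07.
Running total after k=3: 105.533.
Correction k=4: B_{8}/8! · (f^{(7)}(40) − f^{(7)}(6)) = −1/1209600 · (4.39453e-09 − 0.00257202) = 2.12633e-09.

S_4 ≈ 105.533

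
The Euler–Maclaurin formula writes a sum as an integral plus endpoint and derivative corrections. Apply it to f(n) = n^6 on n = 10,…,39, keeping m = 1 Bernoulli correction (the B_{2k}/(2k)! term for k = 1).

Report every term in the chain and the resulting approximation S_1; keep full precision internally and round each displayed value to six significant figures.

The integral term ∫_10^39 x^6 dx = 1.96030e+10.
Endpoint term: (f(10) + f(39))/2 = (1.00000e+06 + 3.51874e+09)/2 = 1.75987e+09.
So far: 2.13629e+10.
Order-1 term: 1/12 · (5.41345e+08 − 600000) = 4.50621e+07.

S_1 ≈ 2.14079e+10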